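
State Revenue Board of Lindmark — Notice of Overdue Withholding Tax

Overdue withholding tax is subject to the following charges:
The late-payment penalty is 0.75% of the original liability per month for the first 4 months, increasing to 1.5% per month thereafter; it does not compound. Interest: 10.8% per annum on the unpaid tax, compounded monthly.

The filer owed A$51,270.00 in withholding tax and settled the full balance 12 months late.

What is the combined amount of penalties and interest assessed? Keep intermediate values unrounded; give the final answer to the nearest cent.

Penalty, months 1–4: 4 × 0.75% × A$51,270.00 = A$1,538.10
Penalty, months 5–12: 8 × 1.5% × A$51,270.00 = A$6,152.40
Interest (10.8%/yr ÷ 12 = 0.9%/month): A$51,270.00 × ((1 + 0.009)^12 − 1) = A$5,819.6410…
Penalties + interest = A$7,690.5000 + A$5,819.6410… = A$13,510.14

A$13,510.14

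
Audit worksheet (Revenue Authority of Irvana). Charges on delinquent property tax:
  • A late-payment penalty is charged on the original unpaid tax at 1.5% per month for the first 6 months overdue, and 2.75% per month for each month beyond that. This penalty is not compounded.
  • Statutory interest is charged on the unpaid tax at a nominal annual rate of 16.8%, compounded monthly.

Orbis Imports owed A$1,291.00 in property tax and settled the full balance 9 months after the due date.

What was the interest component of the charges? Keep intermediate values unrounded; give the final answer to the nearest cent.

A$172.08

Interest (16.8%/yr ÷ 12 = 1.4%/month): A$1,291.00 × ((1 + 0.014)^9 − 1) = A$172.0792…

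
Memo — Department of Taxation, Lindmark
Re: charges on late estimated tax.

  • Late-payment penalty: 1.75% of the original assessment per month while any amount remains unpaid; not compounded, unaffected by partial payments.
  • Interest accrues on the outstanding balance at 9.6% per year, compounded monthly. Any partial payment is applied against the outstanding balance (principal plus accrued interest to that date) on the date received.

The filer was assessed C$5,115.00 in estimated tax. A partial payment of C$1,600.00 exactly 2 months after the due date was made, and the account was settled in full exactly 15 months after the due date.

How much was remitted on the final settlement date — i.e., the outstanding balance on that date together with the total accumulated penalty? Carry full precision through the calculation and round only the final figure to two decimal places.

Monthly rate = 9.6% ÷ 12 = 0.8%
Balance at month 2: C$5,115.0000 × (1 + 0.008)^2 = C$5,197.1674…
After C$1,600.00 payment: C$5,197.1674… − C$1,600.00 = C$3,597.1674…
Balance at month 15: C$3,597.1674… × (1 + 0.008)^13 = C$3,989.7673…
Penalty: 15 × 1.75% × C$5,115.00 = C$1,342.69…
Final settlement = outstanding balance + penalty = C$3,989.7673… + C$1,342.69… = C$5,332.45

C$5,332.45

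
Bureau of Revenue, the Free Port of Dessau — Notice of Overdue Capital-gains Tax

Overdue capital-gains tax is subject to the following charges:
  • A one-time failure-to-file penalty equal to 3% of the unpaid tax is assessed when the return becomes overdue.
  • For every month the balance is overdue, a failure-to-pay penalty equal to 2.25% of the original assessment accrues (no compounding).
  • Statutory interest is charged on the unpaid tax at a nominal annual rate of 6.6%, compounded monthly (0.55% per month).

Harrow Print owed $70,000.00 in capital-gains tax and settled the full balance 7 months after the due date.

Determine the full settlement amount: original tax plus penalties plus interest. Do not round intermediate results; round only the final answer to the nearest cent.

$85,864.88

Failure-to-file penalty: 3% × $70,000.00 = $2,100.00
Failure-to-pay penalty: 7 × 2.25% × $70,000.00 = $11,025.00
Interest: $70,000.00 × ((1 + 0.0055)^7 − 1) = $70,000.00 × 0.0391411… = $2,739.8774…
Total = $70,000.00 + $13,125.0000 + $2,739.8774… = $85,864.88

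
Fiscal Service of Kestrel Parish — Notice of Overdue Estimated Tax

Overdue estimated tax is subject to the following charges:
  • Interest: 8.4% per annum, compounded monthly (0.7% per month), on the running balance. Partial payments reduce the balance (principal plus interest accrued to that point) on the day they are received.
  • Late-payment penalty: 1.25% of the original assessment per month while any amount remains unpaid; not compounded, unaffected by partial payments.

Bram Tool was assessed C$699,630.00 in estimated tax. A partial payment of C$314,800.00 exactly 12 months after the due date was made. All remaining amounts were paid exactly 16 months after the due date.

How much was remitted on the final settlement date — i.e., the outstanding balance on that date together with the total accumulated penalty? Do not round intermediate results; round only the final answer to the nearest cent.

Balance at month 12: C$699,630.0000 × (1 + 0.007)^12 = C$760,715.1584…
After C$314,800.00 payment: C$760,715.1584… − C$314,800.00 = C$445,915.1584…
Balance at month 16: C$445,915.1584… × (1 + 0.007)^4 = C$458,532.4948…
Penalty: 16 × 1.25% × C$699,630.00 = C$139,926.00
Final settlement = outstanding balance + penalty = C$458,532.4948… + C$139,926.00 = C$598,458.49

C$598,458.49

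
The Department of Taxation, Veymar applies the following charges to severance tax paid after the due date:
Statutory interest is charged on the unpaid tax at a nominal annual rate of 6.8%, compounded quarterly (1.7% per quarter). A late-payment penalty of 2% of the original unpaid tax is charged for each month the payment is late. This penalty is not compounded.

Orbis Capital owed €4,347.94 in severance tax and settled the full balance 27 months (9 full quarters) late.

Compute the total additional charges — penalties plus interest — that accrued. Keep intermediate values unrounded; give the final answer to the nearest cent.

€3,060.20

Late-payment penalty = 2% × €4,347.94 × 27 mo = €2,347.89…
Interest: €4,347.94 × ((1 + 0.017)^9 − 1) = €4,347.94 × 0.1638274… = €712.3117…
Penalties + interest = €2,347.8876 + €712.3117… = €3,060.20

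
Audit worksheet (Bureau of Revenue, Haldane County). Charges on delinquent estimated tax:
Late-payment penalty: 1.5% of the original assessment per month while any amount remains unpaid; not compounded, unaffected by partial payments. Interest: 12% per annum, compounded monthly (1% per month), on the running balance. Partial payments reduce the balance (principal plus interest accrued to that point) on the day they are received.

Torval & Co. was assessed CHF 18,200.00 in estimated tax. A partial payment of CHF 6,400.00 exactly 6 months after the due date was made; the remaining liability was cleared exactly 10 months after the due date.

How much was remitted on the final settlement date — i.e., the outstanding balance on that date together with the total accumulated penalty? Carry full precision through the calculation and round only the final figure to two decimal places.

Balance at month 6: CHF 18,200.0000 × (1 + 0.01)^6 = CHF 19,319.6667…
After CHF 6,400.00 payment: CHF 19,319.6667… − CHF 6,400.00 = CHF 12,919.6667…
Balance at month 10: CHF 12,919.6667… × (1 + 0.01)^4 = CHF 13,444.2570…
Penalty: 10 × 1.5% × CHF 18,200.00 = CHF 2,730.00
Final settlement = outstanding balance + penalty = CHF 13,444.2570… + CHF 2,730.00 = CHF 16,174.26

CHF 16,174.26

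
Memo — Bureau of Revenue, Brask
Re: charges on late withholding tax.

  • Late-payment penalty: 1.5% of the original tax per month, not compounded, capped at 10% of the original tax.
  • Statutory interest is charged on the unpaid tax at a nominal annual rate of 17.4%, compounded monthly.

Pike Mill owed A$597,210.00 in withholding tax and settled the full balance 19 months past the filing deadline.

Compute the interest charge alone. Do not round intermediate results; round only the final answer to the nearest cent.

A$187,873.86

Interest (17.4%/yr ÷ 12 = 1.45%/month): A$597,210.00 × ((1 + 0.0145)^19 − 1) = A$187,873.8566…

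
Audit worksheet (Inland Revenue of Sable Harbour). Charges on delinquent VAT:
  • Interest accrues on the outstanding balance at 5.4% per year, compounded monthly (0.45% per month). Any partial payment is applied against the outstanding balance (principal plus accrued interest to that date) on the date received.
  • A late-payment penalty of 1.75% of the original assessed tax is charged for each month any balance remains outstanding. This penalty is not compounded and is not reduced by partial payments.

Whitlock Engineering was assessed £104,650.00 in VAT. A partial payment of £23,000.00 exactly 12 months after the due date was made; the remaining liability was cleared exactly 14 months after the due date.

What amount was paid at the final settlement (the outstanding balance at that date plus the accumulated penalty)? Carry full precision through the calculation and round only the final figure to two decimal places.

£113,871.09

Balance at month 12: £104,650.0000 × (1 + 0.0045)^12 = £110,443.0841…
After £23,000.00 payment: £110,443.0841… − £23,000.00 = £87,443.0841…
Balance at month 14: £87,443.0841… × (1 + 0.0045)^2 = £88,231.8426…
Penalty: 14 × 1.75% × £104,650.00 = £25,639.25
Final settlement = outstanding balance + penalty = £88,231.8426… + £25,639.25 = £113,871.09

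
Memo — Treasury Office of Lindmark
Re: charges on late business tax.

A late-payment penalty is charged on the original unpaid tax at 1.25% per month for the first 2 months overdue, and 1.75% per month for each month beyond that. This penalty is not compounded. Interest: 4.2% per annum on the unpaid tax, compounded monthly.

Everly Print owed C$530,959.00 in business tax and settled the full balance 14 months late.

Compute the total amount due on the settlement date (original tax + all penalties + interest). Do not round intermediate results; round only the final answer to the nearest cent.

Penalty, months 1–2: 2 × 1.25% × C$530,959.00 = C$13,273.98…
Penalty, months 3–14: 12 × 1.75% × C$530,959.00 = C$111,501.39
Interest (4.2%/yr ÷ 12 = 0.35%/month): C$530,959.00 × ((1 + 0.0035)^14 − 1) = C$26,617.2443…
Total = C$530,959.00 + C$124,775.3650 + C$26,617.2443… = C$682,351.61

C$682,351.61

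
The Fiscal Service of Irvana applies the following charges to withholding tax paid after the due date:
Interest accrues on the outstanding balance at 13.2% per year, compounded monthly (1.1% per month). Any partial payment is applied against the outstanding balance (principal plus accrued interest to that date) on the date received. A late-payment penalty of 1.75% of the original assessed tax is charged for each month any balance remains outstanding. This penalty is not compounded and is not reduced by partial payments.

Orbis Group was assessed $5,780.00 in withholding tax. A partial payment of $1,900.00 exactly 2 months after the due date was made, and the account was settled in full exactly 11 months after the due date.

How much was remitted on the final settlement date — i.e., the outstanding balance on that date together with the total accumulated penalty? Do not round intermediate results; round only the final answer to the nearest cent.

Balance at month 2: $5,780.0000 × (1 + 0.011)^2 = $5,907.8594…
After $1,900.00 payment: $5,907.8594… − $1,900.00 = $4,007.8594…
Balance at month 11: $4,007.8594… × (1 + 0.011)^9 = $4,422.5513…
Penalty: 11 × 1.75% × $5,780.00 = $1,112.65
Final settlement = outstanding balance + penalty = $4,422.5513… + $1,112.65 = $5,535.20

$5,535.20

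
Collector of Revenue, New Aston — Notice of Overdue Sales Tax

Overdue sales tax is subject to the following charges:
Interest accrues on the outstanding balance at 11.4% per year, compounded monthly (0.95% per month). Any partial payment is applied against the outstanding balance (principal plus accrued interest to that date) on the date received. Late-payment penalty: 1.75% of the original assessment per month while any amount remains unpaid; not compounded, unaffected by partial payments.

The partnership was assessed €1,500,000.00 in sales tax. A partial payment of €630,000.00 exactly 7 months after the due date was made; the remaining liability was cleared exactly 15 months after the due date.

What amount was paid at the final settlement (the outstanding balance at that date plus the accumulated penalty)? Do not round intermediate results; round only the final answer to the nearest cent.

€1,442,813.94

Balance at month 7: €1,500,000.0000 × (1 + 0.0095)^7 = €1,602,638.3172…
After €630,000.00 payment: €1,602,638.3172… − €630,000.00 = €972,638.3172…
Balance at month 15: €972,638.3172… × (1 + 0.0095)^8 = €1,049,063.9445…
Penalty: 15 × 1.75% × €1,500,000.00 = €393,750.00
Final settlement = outstanding balance + penalty = €1,049,063.9445… + €393,750.00 = €1,442,813.94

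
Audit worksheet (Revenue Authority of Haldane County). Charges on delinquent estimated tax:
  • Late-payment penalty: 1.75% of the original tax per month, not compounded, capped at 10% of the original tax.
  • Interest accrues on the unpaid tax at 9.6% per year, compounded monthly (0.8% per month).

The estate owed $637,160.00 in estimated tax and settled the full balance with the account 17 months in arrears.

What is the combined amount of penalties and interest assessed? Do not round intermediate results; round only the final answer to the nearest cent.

Penalty (uncapped): 17 × 1.75% × $637,160.00 = $189,555.10; cap = 10% × $637,160.00 = $63,716.00 → penalty = $63,716.00
Interest: $637,160.00 × ((1 + 0.008)^17 − 1) = $637,160.00 × 0.1450621… = $92,427.7769…
Penalties + interest = $63,716.0000 + $92,427.7769… = $156,143.78

$156,143.78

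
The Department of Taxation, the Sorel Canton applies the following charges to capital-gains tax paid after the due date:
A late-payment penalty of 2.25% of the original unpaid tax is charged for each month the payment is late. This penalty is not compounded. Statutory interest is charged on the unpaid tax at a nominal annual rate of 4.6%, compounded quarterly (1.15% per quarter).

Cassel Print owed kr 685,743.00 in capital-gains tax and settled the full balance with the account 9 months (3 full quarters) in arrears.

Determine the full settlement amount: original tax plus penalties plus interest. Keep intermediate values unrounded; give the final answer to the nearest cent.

kr 848,537.20

Late-payment penalty = 2.25% × kr 685,743.00 × 9 mo = kr 138,862.96…
Interest: kr 685,743.00 × ((1 + 0.0115)^3 − 1) = kr 685,743.00 × 0.0348983… = kr 23,931.2450…
Total = kr 685,743.00 + kr 138,862.9575 + kr 23,931.2450… = kr 848,537.20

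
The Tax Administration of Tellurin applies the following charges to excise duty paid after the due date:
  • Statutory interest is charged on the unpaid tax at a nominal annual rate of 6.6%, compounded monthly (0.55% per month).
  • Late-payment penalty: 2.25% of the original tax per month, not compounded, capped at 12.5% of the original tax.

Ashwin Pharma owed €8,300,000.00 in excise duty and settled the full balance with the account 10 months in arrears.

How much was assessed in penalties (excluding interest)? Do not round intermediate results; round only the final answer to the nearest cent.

€1,037,500.00

Penalty (uncapped): 10 × 2.25% × €8,300,000.00 = €1,867,500.00; cap = 12.5% × €8,300,000.00 = €1,037,500.00 → penalty = €1,037,500.00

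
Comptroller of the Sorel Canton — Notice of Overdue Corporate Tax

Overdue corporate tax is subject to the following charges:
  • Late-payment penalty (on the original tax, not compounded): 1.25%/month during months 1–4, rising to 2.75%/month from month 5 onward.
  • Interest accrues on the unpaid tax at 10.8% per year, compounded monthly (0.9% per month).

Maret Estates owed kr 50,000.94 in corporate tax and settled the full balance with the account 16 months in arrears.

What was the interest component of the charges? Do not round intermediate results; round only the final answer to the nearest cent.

Interest: kr 50,000.94 × ((1 + 0.009)^16 − 1) = kr 50,000.94 × 0.1541404… = kr 7,707.1671…

kr 7,707.17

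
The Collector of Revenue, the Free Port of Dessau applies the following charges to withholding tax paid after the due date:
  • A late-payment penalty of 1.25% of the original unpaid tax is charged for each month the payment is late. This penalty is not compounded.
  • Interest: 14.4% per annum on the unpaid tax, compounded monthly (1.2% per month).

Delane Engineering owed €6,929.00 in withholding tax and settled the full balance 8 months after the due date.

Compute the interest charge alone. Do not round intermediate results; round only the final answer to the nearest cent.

Interest: €6,929.00 × ((1 + 0.012)^8 − 1) = €6,929.00 × 0.1001302… = €693.8024…

€693.80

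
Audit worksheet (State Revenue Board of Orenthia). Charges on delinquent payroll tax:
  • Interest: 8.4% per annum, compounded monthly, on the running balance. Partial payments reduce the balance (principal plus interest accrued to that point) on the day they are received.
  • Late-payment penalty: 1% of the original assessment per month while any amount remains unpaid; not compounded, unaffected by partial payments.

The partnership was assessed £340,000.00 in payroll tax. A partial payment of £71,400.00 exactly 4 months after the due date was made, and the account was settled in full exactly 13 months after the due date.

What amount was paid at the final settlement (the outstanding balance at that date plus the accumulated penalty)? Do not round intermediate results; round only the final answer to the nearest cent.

£340,447.20

Monthly rate = 8.4% ÷ 12 = 0.7%
Balance at month 4: £340,000.0000 × (1 + 0.007)^4 = £349,620.4273…
After £71,400.00 payment: £349,620.4273… − £71,400.00 = £278,220.4273…
Balance at month 13: £278,220.4273… × (1 + 0.007)^9 = £296,247.1959…
Penalty: 13 × 1% × £340,000.00 = £44,200.00
Final settlement = outstanding balance + penalty = £296,247.1959… + £44,200.00 = £340,447.20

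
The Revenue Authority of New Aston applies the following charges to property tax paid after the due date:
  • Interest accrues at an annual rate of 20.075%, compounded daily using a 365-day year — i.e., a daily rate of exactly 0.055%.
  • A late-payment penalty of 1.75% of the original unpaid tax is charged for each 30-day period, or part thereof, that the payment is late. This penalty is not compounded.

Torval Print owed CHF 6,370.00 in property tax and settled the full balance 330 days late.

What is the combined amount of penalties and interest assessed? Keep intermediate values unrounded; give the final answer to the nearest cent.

Penalty periods: ⌈330/30⌉ = 11; penalty = 11 × 1.75% × CHF 6,370.00 = CHF 1,226.23…
Interest: CHF 6,370.00 × ((1 + 0.00055)^330 − 1) = CHF 6,370.00 × 0.19895471… = CHF 1,267.3415…
Penalties + interest = CHF 1,226.2250 + CHF 1,267.3415… = CHF 2,493.57

CHF 2,493.57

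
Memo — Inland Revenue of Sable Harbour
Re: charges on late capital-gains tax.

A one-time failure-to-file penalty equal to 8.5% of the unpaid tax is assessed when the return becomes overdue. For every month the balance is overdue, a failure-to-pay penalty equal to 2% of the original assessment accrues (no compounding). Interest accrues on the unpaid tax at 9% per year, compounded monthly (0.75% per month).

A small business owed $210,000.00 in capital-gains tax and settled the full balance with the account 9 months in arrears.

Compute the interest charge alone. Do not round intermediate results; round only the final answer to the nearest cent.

Interest: $210,000.00 × ((1 + 0.0075)^9 − 1) = $210,000.00 × 0.0695608… = $14,607.7762…

$14,607.78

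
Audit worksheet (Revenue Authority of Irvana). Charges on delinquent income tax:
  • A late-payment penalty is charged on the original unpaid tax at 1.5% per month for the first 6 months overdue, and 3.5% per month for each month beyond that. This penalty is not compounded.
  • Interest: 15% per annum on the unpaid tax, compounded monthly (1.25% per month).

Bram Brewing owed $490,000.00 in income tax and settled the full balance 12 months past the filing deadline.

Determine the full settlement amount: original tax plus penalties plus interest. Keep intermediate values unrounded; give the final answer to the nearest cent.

Penalty, months 1–6: 6 × 1.5% × $490,000.00 = $44,100.00
Penalty, months 7–12: 6 × 3.5% × $490,000.00 = $102,900.00
Interest: $490,000.00 × ((1 + 0.0125)^12 − 1) = $490,000.00 × 0.1607545… = $78,769.7137…
Total = $490,000.00 + $147,000.0000 + $78,769.7137… = $715,769.71

$715,769.71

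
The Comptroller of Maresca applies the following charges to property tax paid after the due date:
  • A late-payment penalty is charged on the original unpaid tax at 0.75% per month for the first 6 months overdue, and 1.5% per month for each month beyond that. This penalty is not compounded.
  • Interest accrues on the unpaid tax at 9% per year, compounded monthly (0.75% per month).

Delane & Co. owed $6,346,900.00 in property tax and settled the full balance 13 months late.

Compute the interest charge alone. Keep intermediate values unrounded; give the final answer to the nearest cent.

$647,450.12

Interest: $6,346,900.00 × ((1 + 0.0075)^13 − 1) = $6,346,900.00 × 0.1020104… = $647,450.1213…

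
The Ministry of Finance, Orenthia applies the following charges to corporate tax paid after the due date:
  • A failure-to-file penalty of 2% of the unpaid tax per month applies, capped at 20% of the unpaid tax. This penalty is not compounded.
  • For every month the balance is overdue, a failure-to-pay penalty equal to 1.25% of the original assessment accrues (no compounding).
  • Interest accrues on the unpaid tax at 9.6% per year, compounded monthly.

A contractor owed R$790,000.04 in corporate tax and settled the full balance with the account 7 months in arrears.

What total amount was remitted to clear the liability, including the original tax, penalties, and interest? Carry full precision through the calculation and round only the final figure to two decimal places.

R$1,015,041.08

Failure-to-file: 7 × 2% × R$790,000.04 = R$110,600.01… (under the 20% cap)
Failure-to-pay penalty: 7 × 1.25% × R$790,000.04 = R$69,125.00…
Interest (9.6%/yr ÷ 12 = 0.8%/month): R$790,000.04 × ((1 + 0.008)^7 − 1) = R$45,316.0329…
Total = R$790,000.04 + R$179,725.0091 + R$45,316.0329… = R$1,015,041.08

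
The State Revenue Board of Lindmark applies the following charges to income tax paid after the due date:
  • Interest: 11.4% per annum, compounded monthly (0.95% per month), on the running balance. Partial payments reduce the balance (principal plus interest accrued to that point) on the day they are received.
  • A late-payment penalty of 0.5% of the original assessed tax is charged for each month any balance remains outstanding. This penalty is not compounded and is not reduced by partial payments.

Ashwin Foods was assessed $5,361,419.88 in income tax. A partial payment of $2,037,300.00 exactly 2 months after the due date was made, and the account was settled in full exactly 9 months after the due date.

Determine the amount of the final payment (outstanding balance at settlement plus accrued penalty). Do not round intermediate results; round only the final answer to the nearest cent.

Balance at month 2: $5,361,419.8800 × (1 + 0.0095)^2 = $5,463,770.7259…
After $2,037,300.00 payment: $5,463,770.7259… − $2,037,300.00 = $3,426,470.7259…
Balance at month 9: $3,426,470.7259… × (1 + 0.0095)^7 = $3,660,928.8521…
Penalty: 9 × 0.5% × $5,361,419.88 = $241,263.89…
Final settlement = outstanding balance + penalty = $3,660,928.8521… + $241,263.89… = $3,902,192.75

$3,902,192.75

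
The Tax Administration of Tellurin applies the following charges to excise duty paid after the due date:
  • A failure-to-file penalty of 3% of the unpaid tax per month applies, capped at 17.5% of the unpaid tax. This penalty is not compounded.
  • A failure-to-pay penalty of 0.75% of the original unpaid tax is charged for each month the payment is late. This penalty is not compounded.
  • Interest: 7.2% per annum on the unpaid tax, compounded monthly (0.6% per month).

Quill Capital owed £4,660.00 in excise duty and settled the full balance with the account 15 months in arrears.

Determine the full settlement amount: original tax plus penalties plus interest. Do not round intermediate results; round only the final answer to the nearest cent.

Failure-to-file: 15 × 3% × £4,660.00 = £2,097.00, capped at 17.5% × £4,660.00 = £815.50
Failure-to-pay penalty: 15 × 0.75% × £4,660.00 = £524.25
Interest: £4,660.00 × ((1 + 0.006)^15 − 1) = £4,660.00 × 0.0938801… = £437.4811…
Total = £4,660.00 + £1,339.7500 + £437.4811… = £6,437.23

£6,437.23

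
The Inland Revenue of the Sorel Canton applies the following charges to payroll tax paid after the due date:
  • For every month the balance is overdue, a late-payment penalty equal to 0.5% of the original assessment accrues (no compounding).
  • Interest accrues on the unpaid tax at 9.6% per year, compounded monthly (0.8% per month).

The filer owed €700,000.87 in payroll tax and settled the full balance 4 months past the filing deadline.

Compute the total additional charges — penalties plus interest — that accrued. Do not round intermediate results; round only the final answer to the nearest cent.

€36,670.28

Late-payment penalty = 0.5% × €700,000.87 × 4 mo = €14,000.02…
Interest: €700,000.87 × ((1 + 0.008)^4 − 1) = €700,000.87 × 0.0323861… = €22,670.2646…
Penalties + interest = €14,000.0174 + €22,670.2646… = €36,670.28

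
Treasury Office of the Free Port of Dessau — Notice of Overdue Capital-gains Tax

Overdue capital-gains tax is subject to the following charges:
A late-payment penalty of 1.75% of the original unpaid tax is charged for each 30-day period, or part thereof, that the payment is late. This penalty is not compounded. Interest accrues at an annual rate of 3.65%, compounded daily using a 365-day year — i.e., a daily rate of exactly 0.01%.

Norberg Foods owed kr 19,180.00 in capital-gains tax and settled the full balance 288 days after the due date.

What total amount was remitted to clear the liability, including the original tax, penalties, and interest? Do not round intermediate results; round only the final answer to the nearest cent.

kr 23,096.89

Penalty periods: ⌈288/30⌉ = 10; penalty = 10 × 1.75% × kr 19,180.00 = kr 3,356.50
Interest: kr 19,180.00 × ((1 + 0.0001)^288 − 1) = kr 19,180.00 × 0.02921725… = kr 560.3868…
Total = kr 19,180.00 + kr 3,356.5000 + kr 560.3868… = kr 23,096.89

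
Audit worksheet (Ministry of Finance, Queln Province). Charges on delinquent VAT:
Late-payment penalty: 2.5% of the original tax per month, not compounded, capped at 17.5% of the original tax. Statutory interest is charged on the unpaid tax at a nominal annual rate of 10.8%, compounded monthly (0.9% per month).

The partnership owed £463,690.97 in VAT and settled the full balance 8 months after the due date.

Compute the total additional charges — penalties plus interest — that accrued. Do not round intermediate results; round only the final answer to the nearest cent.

Penalty (uncapped): 8 × 2.5% × £463,690.97 = £92,738.19…; cap = 17.5% × £463,690.97 = £81,145.92… → penalty = £81,145.92…
Interest: £463,690.97 × ((1 + 0.009)^8 − 1) = £463,690.97 × 0.0743093… = £34,456.5452…
Penalties + interest = £81,145.9198… + £34,456.5452… = £115,602.46

£115,602.46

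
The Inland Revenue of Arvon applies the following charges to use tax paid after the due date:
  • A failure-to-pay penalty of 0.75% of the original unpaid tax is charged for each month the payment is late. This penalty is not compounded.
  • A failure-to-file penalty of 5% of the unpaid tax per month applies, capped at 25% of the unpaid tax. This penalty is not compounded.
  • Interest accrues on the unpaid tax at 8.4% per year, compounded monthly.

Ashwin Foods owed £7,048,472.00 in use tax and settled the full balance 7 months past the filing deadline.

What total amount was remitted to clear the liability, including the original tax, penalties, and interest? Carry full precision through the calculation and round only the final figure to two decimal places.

£9,533,348.00

Failure-to-file: 7 × 5% × £7,048,472.00 = £2,466,965.20, capped at 25% × £7,048,472.00 = £1,762,118.00
Failure-to-pay penalty: 7 × 0.75% × £7,048,472.00 = £370,044.78
Interest (8.4%/yr ÷ 12 = 0.7%/month): £7,048,472.00 × ((1 + 0.007)^7 − 1) = £352,713.2174…
Total = £7,048,472.00 + £2,132,162.7800 + £352,713.2174… = £9,533,348.00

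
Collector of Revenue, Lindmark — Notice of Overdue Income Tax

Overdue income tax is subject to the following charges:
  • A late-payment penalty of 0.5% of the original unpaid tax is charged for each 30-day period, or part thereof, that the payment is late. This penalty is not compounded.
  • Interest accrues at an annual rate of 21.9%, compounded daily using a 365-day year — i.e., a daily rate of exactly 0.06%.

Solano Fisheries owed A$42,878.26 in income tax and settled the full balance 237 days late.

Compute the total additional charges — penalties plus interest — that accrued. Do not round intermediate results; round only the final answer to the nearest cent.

Penalty periods: ⌈237/30⌉ = 8; penalty = 8 × 0.5% × A$42,878.26 = A$1,715.13…
Interest: A$42,878.26 × ((1 + 0.0006)^237 − 1) = A$42,878.26 × 0.15275803… = A$6,549.9985…
Penalties + interest = A$1,715.1304 + A$6,549.9985… = A$8,265.13

A$8,265.13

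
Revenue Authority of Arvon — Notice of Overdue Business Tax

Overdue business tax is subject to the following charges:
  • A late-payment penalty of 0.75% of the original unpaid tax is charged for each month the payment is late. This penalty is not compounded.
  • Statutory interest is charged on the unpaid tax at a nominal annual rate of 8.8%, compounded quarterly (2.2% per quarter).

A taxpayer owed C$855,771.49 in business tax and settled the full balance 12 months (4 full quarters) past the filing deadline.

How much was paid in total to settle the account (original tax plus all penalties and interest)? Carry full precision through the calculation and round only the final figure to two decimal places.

C$1,010,620.63

Late-payment penalty = 0.75% × C$855,771.49 × 12 mo = C$77,019.43…
Interest: C$855,771.49 × ((1 + 0.022)^4 − 1) = C$855,771.49 × 0.0909468… = C$77,829.7010…
Total = C$855,771.49 + C$77,019.4341 + C$77,829.7010… = C$1,010,620.63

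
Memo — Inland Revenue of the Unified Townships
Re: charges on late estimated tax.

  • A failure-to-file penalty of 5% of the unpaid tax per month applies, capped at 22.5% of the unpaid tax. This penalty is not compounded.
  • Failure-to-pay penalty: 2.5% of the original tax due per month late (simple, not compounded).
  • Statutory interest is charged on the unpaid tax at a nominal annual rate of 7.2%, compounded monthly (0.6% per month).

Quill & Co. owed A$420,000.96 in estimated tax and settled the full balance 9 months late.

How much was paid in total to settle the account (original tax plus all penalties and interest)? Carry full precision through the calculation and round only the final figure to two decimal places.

A$632,233.45

Failure-to-file: 9 × 5% × A$420,000.96 = A$189,000.43…, capped at 22.5% × A$420,000.96 = A$94,500.22…
Failure-to-pay penalty: 9 × 2.5% × A$420,000.96 = A$94,500.22…
Interest: A$420,000.96 × ((1 + 0.006)^9 − 1) = A$420,000.96 × 0.0553143… = A$23,232.0626…
Total = A$420,000.96 + A$189,000.4320 + A$23,232.0626… = A$632,233.45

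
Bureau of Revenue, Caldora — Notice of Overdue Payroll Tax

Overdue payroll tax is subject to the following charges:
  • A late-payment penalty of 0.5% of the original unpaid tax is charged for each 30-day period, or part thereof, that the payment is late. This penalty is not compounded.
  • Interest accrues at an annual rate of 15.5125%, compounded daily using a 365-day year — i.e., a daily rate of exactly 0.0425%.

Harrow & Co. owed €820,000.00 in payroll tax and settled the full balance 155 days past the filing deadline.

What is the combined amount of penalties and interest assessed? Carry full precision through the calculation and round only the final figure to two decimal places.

Penalty periods: ⌈155/30⌉ = 6; penalty = 6 × 0.5% × €820,000.00 = €24,600.00
Interest: €820,000.00 × ((1 + 0.000425)^155 − 1) = €820,000.00 × 0.06807825… = €55,824.1649…
Penalties + interest = €24,600.0000 + €55,824.1649… = €80,424.16

€80,424.16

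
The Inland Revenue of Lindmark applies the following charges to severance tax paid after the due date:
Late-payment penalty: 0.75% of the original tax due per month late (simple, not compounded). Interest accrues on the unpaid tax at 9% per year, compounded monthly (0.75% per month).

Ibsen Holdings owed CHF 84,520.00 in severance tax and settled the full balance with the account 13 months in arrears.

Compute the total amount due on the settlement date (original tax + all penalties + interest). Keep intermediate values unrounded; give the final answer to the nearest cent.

CHF 101,382.62

Late-payment penalty: 13 × 0.75% × CHF 84,520.00 = CHF 8,240.70
Interest: CHF 84,520.00 × ((1 + 0.0075)^13 − 1) = CHF 84,520.00 × 0.1020104… = CHF 8,621.9232…
Total = CHF 84,520.00 + CHF 8,240.7000 + CHF 8,621.9232… = CHF 101,382.62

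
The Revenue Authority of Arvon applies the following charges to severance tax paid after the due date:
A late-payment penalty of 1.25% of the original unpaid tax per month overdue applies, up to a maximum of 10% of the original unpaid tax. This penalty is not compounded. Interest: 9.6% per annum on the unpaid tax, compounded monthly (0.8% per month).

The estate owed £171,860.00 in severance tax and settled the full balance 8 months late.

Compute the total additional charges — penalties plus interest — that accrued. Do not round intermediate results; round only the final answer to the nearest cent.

Penalty (uncapped): 8 × 1.25% × £171,860.00 = £17,186.00; cap = 10% × £171,860.00 = £17,186.00 → penalty = £17,186.00
Interest: £171,860.00 × ((1 + 0.008)^8 − 1) = £171,860.00 × 0.0658210… = £11,311.9903…
Penalties + interest = £17,186.0000 + £11,311.9903… = £28,497.99

£28,497.99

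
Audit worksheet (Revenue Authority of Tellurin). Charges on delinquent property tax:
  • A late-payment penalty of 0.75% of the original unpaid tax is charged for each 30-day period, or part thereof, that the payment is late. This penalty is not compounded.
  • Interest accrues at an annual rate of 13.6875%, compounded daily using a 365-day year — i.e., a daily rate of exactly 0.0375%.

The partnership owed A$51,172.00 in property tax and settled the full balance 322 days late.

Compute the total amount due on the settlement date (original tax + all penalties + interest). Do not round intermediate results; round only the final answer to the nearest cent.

A$61,959.94

Penalty periods: ⌈322/30⌉ = 11; penalty = 11 × 0.75% × A$51,172.00 = A$4,221.69
Interest: A$51,172.00 × ((1 + 0.000375)^322 − 1) = A$51,172.00 × 0.12831725… = A$6,566.2504…
Total = A$51,172.00 + A$4,221.6900 + A$6,566.2504… = A$61,959.94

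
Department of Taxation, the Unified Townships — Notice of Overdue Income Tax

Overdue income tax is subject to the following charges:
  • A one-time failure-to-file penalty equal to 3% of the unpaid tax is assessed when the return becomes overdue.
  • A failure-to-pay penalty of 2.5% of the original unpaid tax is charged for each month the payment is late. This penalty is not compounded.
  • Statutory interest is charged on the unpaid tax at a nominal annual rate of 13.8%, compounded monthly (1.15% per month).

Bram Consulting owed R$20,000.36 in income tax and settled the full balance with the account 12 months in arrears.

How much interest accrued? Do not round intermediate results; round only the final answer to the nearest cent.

Interest: R$20,000.36 × ((1 + 0.0115)^12 − 1) = R$20,000.36 × 0.1470719… = R$2,941.4912…

R$2,941.49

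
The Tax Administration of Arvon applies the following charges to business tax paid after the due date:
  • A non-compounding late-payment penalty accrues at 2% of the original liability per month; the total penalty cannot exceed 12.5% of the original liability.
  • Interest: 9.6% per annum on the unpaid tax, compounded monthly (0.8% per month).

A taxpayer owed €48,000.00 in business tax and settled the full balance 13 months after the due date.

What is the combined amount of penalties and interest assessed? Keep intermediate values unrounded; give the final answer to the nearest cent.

€11,238.79

Penalty (uncapped): 13 × 2% × €48,000.00 = €12,480.00; cap = 12.5% × €48,000.00 = €6,000.00 → penalty = €6,000.00
Interest: €48,000.00 × ((1 + 0.008)^13 − 1) = €48,000.00 × 0.1091414… = €5,238.7874…
Penalties + interest = €6,000.0000 + €5,238.7874… = €11,238.79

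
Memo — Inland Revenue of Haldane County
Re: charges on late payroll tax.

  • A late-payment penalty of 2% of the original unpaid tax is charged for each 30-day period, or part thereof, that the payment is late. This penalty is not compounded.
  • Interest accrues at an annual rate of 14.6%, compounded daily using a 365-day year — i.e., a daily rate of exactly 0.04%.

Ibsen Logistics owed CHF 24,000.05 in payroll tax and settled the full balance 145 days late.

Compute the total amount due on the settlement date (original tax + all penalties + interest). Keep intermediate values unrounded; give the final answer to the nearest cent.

Penalty periods: ⌈145/30⌉ = 5; penalty = 5 × 2% × CHF 24,000.05 = CHF 2,400.01…
Interest: CHF 24,000.05 × ((1 + 0.0004)^145 − 1) = CHF 24,000.05 × 0.05970271… = CHF 1,432.8679…
Total = CHF 24,000.05 + CHF 2,400.0050 + CHF 1,432.8679… = CHF 27,832.92

CHF 27,832.92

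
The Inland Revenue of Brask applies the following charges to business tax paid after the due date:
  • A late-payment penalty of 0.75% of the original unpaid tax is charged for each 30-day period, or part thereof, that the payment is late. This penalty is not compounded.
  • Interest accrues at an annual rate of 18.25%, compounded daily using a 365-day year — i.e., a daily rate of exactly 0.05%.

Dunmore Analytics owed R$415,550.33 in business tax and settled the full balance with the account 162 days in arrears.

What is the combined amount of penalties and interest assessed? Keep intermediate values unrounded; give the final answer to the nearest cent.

R$53,751.00

Penalty periods: ⌈162/30⌉ = 6; penalty = 6 × 0.75% × R$415,550.33 = R$18,699.76…
Interest: R$415,550.33 × ((1 + 0.0005)^162 − 1) = R$415,550.33 × 0.08434895… = R$35,051.2322…
Penalties + interest = R$18,699.7649… + R$35,051.2322… = R$53,751.00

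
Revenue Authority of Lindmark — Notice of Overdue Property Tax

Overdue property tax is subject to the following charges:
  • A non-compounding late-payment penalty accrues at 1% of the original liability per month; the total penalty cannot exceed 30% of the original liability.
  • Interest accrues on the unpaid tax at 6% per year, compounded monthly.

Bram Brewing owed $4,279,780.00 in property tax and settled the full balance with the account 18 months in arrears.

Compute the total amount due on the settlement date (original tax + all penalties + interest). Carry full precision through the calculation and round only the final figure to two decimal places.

$5,452,135.60

Penalty: 18 × 1% × $4,279,780.00 = $770,360.40 (below the 30% cap of $1,283,934.00)
Interest (6%/yr ÷ 12 = 0.5%/month): $4,279,780.00 × ((1 + 0.005)^18 − 1) = $401,995.1970…
Total = $4,279,780.00 + $770,360.4000 + $401,995.1970… = $5,452,135.60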